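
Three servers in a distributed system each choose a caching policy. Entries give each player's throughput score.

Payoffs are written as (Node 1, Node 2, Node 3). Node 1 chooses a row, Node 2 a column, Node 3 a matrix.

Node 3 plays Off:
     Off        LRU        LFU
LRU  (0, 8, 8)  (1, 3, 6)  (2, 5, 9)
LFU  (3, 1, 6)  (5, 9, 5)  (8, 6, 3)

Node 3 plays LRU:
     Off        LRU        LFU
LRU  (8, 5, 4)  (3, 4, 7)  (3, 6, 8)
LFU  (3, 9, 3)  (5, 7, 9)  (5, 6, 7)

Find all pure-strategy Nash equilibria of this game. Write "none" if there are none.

none

Mark each player's best response to every combination of opponents' strategies; a profile where every player is best-responding is a pure Nash equilibrium.
Node 1 against (Off, Off): payoffs 0, 3 → best response LFU.
Node 1 against (Off, LRU): payoffs 8, 3 → best response LRU.
Node 1 against (LRU, Off): payoffs 1, 5 → best response LFU.
Node 1 against (LRU, LRU): payoffs 3, 5 → best response LFU.
Node 1 against (LFU, Off): payoffs 2, 8 → best response LFU.
Node 1 against (LFU, LRU): payoffs 3, 5 → best response LFU.
Node 2 against (LRU, Off): payoffs 8, 3, 5 → best response Off.
Node 2 against (LRU, LRU): payoffs 5, 4, 6 → best response LFU.
Node 2 against (LFU, Off): payoffs 1, 9, 6 → best response LRU.
Node 2 against (LFU, LRU): payoffs 9, 7, 6 → best response Off.
Node 3 against (LRU, Off): payoffs 8, 4 → best response Off.
Node 3 against (LRU, LRU): payoffs 6, 7 → best response LRU.
Node 3 against (LRU, LFU): payoffs 9, 8 → best response Off.
Node 3 against (LFU, Off): payoffs 6, 3 → best response Off.
Node 3 against (LFU, LRU): payoffs 5, 9 → best response LRU.
Node 3 against (LFU, LFU): payoffs 3, 7 → best response LRU.
No profile is a mutual best response for all players.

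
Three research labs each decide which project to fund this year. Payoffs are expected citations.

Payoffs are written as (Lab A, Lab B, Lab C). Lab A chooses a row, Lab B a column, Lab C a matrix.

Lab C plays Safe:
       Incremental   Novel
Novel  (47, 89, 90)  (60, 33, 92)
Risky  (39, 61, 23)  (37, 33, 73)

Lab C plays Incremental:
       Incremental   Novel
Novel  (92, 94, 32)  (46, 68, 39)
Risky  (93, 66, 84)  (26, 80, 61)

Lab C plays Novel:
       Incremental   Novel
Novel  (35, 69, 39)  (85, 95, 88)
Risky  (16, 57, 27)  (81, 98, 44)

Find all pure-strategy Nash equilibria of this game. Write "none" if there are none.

(Novel, Incremental, Safe)

(Novel, Incremental, Safe): Lab A gets 47, best alternative 39; Lab B gets 89, best alternative 33; Lab C gets 90, best alternative 39. No profitable deviation — NE.
(Novel, Incremental, Incremental): Lab A can switch to Risky (92 → 93). Not NE.
(Novel, Incremental, Novel): Lab B can switch to Novel (69 → 95). Not NE.
(Novel, Novel, Safe): Lab B can switch to Incremental (33 → 89). Not NE.
(Novel, Novel, Incremental): Lab B can switch to Incremental (68 → 94). Not NE.
(Novel, Novel, Novel): Lab C can switch to Safe (88 → 92). Not NE.
(Risky, Incremental, Safe): Lab A can switch to Novel (39 → 47). Not NE.
(The remaining 5 profiles each have a profitable deviation by the same check.)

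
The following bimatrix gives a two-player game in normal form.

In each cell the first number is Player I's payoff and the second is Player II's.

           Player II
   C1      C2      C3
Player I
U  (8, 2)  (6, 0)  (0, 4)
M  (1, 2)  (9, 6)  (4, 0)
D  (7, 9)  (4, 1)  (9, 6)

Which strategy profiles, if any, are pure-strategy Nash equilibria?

For each strategy profile, look for a profitable unilateral deviation.
(U, C1): Player II can switch to C3 (2 → 4). Not NE.
(U, C2): Player I can switch to M (6 → 9). Not NE.
(U, C3): Player I can switch to M (0 → 4). Not NE.
(M, C1): Player I can switch to U (1 → 8). Not NE.
(M, C2): Player I gets 9, best alternative 6; Player II gets 6, best alternative 2. No profitable deviation — NE.
(M, C3): Player I can switch to D (4 → 9). Not NE.
(D, C1): Player I can switch to U (7 → 8). Not NE.
(The remaining 2 profiles each have a profitable deviation by the same check.)

The unique pure-strategy Nash equilibrium is (M, C2).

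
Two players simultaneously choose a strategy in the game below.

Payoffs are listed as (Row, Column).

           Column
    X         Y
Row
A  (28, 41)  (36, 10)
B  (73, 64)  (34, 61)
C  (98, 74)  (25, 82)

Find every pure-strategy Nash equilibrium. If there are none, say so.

Row against X: payoffs 28, 73, 98 → best response C.
Row against Y: payoffs 36, 34, 25 → best response A.
Column against A: payoffs 41, 10 → best response X.
Column against B: payoffs 64, 61 → best response X.
Column against C: payoffs 74, 82 → best response Y.
No profile is a mutual best response for all players.

This game has no pure Nash equilibrium.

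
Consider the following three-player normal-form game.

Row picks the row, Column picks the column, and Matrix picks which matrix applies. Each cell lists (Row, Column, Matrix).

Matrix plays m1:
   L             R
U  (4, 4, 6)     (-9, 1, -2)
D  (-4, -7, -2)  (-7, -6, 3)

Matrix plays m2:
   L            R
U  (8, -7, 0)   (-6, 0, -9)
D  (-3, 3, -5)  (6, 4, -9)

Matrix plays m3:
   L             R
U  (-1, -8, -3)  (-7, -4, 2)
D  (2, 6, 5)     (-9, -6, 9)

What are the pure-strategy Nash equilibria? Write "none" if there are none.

For each strategy profile, look for a profitable unilateral deviation.
(U, L, m1): Row gets 4, best alternative -4; Column gets 4, best alternative 1; Matrix gets 6, best alternative 0. No profitable deviation — NE.
(U, L, m2): Column can switch to R (-7 → 0). Not NE.
(U, L, m3): Row can switch to D (-1 → 2). Not NE.
(U, R, m1): Row can switch to D (-9 → -7). Not NE.
(U, R, m2): Row can switch to D (-6 → 6). Not NE.
(U, R, m3): Row gets -7, best alternative -9; Column gets -4, best alternative -8; Matrix gets 2, best alternative -2. No profitable deviation — NE.
(D, L, m1): Row can switch to U (-4 → 4). Not NE.
(D, L, m2): Row can switch to U (-3 → 8). Not NE.
(D, L, m3): Row gets 2, best alternative -1; Column gets 6, best alternative -6; Matrix gets 5, best alternative -2. No profitable deviation — NE.
(D, R, m1): Matrix can switch to m3 (3 → 9). Not NE.
(D, R, m2): Matrix can switch to m1 (-9 → 3). Not NE.
(The remaining 1 profile has a profitable deviation by the same check.)

The pure Nash equilibria are (U, L, m1), (U, R, m3), (D, L, m3).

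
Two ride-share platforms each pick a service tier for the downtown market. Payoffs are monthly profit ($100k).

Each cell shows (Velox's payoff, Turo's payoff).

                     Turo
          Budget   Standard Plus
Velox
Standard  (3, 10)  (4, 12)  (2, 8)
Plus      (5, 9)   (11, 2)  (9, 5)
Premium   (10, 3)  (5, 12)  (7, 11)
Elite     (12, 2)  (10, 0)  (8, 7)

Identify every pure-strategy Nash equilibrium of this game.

No pure-strategy Nash equilibrium.

For each player, find the best response to each opponent profile; mutual best responses are the pure NE.
Velox against Budget: payoffs 3, 5, 10, 12 → best response Elite.
Velox against Standard: payoffs 4, 11, 5, 10 → best response Plus.
Velox against Plus: payoffs 2, 9, 7, 8 → best response Plus.
Turo against Standard: payoffs 10, 12, 8 → best response Standard.
Turo against Plus: payoffs 9, 2, 5 → best response Budget.
Turo against Premium: payoffs 3, 12, 11 → best response Standard.
Turo against Elite: payoffs 2, 0, 7 → best response Plus.
No profile is a mutual best response for all players.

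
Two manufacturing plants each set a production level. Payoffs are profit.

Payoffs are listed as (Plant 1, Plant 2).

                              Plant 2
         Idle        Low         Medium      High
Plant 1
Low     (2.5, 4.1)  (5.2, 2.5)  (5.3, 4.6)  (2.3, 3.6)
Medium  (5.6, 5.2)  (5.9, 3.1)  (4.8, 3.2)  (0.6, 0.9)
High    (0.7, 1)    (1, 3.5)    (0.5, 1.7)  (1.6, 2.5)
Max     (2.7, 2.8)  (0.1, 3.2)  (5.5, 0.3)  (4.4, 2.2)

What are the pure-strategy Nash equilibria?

(Low, Idle): Plant 1 can switch to Medium (2.5 → 5.6). Not NE.
(Low, Low): Plant 1 can switch to Medium (5.2 → 5.9). Not NE.
(Low, Medium): Plant 1 can switch to Max (5.3 → 5.5). Not NE.
(Low, High): Plant 1 can switch to Max (2.3 → 4.4). Not NE.
(Medium, Idle): Plant 1 gets 5.6, best alternative 2.7; Plant 2 gets 5.2, best alternative 3.2. No profitable deviation — NE.
(Medium, Low): Plant 2 can switch to Idle (3.1 → 5.2). Not NE.
(Medium, Medium): Plant 1 can switch to Low (4.8 → 5.3). Not NE.
(Medium, High): Plant 1 can switch to Low (0.6 → 2.3). Not NE.
(High, Idle): Plant 1 can switch to Low (0.7 → 2.5). Not NE.
(High, Low): Plant 1 can switch to Low (1 → 5.2). Not NE.
(High, Medium): Plant 1 can switch to Low (0.5 → 5.3). Not NE.
(High, High): Plant 1 can switch to Low (1.6 → 2.3). Not NE.
(Max, Idle): Plant 1 can switch to Medium (2.7 → 5.6). Not NE.
(The remaining 3 profiles each have a profitable deviation by the same check.)

The unique pure-strategy Nash equilibrium is (Medium, Idle).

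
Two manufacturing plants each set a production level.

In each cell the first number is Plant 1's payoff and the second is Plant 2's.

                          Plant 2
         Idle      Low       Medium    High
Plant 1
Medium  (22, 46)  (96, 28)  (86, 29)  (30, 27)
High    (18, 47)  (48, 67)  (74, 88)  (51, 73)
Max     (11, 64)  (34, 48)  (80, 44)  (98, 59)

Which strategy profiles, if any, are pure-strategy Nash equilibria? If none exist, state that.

(Medium, Idle)

For each strategy profile, look for a profitable unilateral deviation.
(Medium, Idle): Plant 1 gets 22, best alternative 18; Plant 2 gets 46, best alternative 29. No profitable deviation — NE.
(Medium, Low): Plant 2 can switch to Idle (28 → 46). Not NE.
(Medium, Medium): Plant 2 can switch to Idle (29 → 46). Not NE.
(Medium, High): Plant 1 can switch to High (30 → 51). Not NE.
(High, Idle): Plant 1 can switch to Medium (18 → 22). Not NE.
(High, Low): Plant 1 can switch to Medium (48 → 96). Not NE.
(High, Medium): Plant 1 can switch to Medium (74 → 86). Not NE.
(High, High): Plant 1 can switch to Max (51 → 98). Not NE.
(Max, Idle): Plant 1 can switch to Medium (11 → 22). Not NE.
(Max, Low): Plant 1 can switch to Medium (34 → 96). Not NE.
(Max, Medium): Plant 1 can switch to Medium (80 → 86). Not NE.
(The remaining 1 profile has a profitable deviation by the same check.)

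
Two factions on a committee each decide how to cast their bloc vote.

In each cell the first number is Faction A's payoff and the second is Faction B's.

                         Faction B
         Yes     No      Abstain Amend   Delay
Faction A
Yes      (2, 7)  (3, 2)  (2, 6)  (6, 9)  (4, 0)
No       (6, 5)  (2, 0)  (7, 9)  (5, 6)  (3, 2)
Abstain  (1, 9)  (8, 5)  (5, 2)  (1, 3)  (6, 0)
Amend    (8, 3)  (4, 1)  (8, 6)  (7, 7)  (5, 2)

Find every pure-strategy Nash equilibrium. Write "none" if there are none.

Pure NE: (Amend, Amend)

(Yes, Yes): Faction A can switch to No (2 → 6). Not NE.
(Yes, No): Faction A can switch to Abstain (3 → 8). Not NE.
(Yes, Abstain): Faction A can switch to No (2 → 7). Not NE.
(Yes, Amend): Faction A can switch to Amend (6 → 7). Not NE.
(Yes, Delay): Faction A can switch to Abstain (4 → 6). Not NE.
(No, Yes): Faction A can switch to Amend (6 → 8). Not NE.
(No, No): Faction A can switch to Yes (2 → 3). Not NE.
(No, Abstain): Faction A can switch to Amend (7 → 8). Not NE.
(Amend, Amend): Faction A gets 7, best alternative 6; Faction B gets 7, best alternative 6. No profitable deviation — NE.
(The remaining 11 profiles each have a profitable deviation by the same check.)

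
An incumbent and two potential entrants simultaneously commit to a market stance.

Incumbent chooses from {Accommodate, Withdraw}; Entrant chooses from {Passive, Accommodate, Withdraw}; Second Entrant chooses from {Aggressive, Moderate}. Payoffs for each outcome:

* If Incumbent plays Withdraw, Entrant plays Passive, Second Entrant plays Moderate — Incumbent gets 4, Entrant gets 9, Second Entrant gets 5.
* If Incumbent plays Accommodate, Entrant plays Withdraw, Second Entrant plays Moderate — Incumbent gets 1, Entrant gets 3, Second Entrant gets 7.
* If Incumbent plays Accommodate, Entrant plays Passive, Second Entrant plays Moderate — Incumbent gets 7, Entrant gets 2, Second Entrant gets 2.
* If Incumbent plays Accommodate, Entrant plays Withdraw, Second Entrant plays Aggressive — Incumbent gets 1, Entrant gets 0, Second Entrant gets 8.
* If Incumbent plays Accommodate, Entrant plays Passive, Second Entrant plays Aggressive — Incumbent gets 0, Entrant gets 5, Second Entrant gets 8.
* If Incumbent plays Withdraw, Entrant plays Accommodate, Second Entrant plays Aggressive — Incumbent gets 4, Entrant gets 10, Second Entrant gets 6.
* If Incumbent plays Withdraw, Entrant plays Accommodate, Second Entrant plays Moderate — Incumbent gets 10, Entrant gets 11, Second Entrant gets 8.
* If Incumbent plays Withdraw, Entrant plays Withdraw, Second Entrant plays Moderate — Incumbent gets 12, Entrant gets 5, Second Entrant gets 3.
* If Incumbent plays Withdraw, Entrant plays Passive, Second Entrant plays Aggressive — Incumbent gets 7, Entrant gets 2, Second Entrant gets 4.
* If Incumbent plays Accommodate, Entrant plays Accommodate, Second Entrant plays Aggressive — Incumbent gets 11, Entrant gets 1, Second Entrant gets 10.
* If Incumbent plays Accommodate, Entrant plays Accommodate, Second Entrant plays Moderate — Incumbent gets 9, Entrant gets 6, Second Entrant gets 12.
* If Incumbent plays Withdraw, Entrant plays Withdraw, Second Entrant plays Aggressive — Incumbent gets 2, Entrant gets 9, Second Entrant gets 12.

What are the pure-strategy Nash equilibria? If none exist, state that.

The unique pure-strategy Nash equilibrium is (Withdraw, Accommodate, Moderate).

For each player, find the best response to each opponent profile; mutual best responses are the pure NE.
Incumbent against (Passive, Aggressive): payoffs 0, 7 → best response Withdraw.
Incumbent against (Passive, Moderate): payoffs 7, 4 → best response Accommodate.
Incumbent against (Accommodate, Aggressive): payoffs 11, 4 → best response Accommodate.
Incumbent against (Accommodate, Moderate): payoffs 9, 10 → best response Withdraw.
Incumbent against (Withdraw, Aggressive): payoffs 1, 2 → best response Withdraw.
Incumbent against (Withdraw, Moderate): payoffs 1, 12 → best response Withdraw.
Entrant against (Accommodate, Aggressive): payoffs 5, 1, 0 → best response Passive.
Entrant against (Accommodate, Moderate): payoffs 2, 6, 3 → best response Accommodate.
Entrant against (Withdraw, Aggressive): payoffs 2, 10, 9 → best response Accommodate.
Entrant against (Withdraw, Moderate): payoffs 9, 11, 5 → best response Accommodate.
Second Entrant against (Accommodate, Passive): payoffs 8, 2 → best response Aggressive.
Second Entrant against (Accommodate, Accommodate): payoffs 10, 12 → best response Moderate.
Second Entrant against (Accommodate, Withdraw): payoffs 8, 7 → best response Aggressive.
Second Entrant against (Withdraw, Passive): payoffs 4, 5 → best response Moderate.
Second Entrant against (Withdraw, Accommodate): payoffs 6, 8 → best response Moderate.
Second Entrant against (Withdraw, Withdraw): payoffs 12, 3 → best response Aggressive.
Mutual best responses: (Withdraw, Accommodate, Moderate).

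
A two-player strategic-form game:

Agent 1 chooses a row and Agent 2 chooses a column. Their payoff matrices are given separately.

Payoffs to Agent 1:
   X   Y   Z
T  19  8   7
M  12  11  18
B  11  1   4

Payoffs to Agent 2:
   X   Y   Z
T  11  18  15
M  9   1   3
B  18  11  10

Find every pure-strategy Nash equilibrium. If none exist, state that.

This game has no pure Nash equilibrium.

(T, X): Agent 2 can switch to Y (11 → 18). Not NE.
(T, Y): Agent 1 can switch to M (8 → 11). Not NE.
(T, Z): Agent 1 can switch to M (7 → 18). Not NE.
(M, X): Agent 1 can switch to T (12 → 19). Not NE.
(M, Y): Agent 2 can switch to X (1 → 9). Not NE.
(M, Z): Agent 2 can switch to X (3 → 9). Not NE.
(B, X): Agent 1 can switch to T (11 → 19). Not NE.
(B, Y): Agent 1 can switch to T (1 → 8). Not NE.
(B, Z): Agent 1 can switch to T (4 → 7). Not NE.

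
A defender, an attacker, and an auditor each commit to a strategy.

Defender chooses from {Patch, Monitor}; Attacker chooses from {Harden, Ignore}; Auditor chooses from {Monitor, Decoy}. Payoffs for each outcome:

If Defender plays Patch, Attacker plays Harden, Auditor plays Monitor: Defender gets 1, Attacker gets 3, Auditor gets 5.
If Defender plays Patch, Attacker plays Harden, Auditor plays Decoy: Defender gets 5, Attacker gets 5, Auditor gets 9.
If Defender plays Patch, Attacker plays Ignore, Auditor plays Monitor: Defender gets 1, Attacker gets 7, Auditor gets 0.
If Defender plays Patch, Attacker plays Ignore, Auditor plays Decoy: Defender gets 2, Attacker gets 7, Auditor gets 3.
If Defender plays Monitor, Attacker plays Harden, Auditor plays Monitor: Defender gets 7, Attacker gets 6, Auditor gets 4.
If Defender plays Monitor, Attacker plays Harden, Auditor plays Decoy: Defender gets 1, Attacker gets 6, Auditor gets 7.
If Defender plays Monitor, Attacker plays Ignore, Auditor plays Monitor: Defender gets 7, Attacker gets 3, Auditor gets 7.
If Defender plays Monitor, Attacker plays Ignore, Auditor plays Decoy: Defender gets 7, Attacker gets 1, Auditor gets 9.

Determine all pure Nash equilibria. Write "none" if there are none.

For each strategy profile, look for a profitable unilateral deviation.
(Patch, Harden, Monitor): Defender can switch to Monitor (1 → 7). Not NE.
(Patch, Harden, Decoy): Attacker can switch to Ignore (5 → 7). Not NE.
(Patch, Ignore, Monitor): Defender can switch to Monitor (1 → 7). Not NE.
(Patch, Ignore, Decoy): Defender can switch to Monitor (2 → 7). Not NE.
(Monitor, Harden, Monitor): Auditor can switch to Decoy (4 → 7). Not NE.
(Monitor, Harden, Decoy): Defender can switch to Patch (1 → 5). Not NE.
(The remaining 2 profiles each have a profitable deviation by the same check.)

There is no pure-strategy Nash equilibrium.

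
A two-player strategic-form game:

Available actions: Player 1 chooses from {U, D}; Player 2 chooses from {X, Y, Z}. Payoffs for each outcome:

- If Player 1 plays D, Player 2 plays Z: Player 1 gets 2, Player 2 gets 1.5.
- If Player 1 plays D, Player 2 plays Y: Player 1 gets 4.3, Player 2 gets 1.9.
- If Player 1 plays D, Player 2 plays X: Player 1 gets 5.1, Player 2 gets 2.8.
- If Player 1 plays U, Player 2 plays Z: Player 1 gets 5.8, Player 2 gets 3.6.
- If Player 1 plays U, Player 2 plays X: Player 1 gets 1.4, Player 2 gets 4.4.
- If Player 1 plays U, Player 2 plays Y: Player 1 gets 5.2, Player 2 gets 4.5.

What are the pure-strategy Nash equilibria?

Player 1 against X: payoffs 1.4, 5.1 → best response D.
Player 1 against Y: payoffs 5.2, 4.3 → best response U.
Player 1 against Z: payoffs 5.8, 2 → best response U.
Player 2 against U: payoffs 4.4, 4.5, 3.6 → best response Y.
Player 2 against D: payoffs 2.8, 1.9, 1.5 → best response X.
Mutual best responses: (U, Y); (D, X).

Pure-strategy Nash equilibria: (U, Y) and (D, X)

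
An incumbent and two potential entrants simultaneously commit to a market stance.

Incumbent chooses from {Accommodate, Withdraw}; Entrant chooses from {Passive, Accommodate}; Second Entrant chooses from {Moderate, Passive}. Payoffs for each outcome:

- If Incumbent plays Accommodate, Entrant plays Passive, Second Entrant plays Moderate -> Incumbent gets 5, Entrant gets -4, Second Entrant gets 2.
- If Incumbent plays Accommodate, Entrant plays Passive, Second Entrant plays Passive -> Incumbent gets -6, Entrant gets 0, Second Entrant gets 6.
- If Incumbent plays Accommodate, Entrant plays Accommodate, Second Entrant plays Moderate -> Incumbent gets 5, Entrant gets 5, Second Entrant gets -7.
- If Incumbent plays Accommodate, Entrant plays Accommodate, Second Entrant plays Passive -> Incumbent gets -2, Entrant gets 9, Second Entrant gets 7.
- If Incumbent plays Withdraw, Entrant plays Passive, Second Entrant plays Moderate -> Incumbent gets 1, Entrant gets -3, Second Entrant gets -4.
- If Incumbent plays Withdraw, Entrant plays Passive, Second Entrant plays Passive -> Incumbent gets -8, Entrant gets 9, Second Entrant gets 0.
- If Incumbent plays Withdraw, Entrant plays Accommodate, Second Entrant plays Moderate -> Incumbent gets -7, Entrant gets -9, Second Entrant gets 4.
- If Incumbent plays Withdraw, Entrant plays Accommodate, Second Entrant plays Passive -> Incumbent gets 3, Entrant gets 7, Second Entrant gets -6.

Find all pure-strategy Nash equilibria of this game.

Incumbent against (Passive, Moderate): payoffs 5, 1 → best response Accommodate.
Incumbent against (Passive, Passive): payoffs -6, -8 → best response Accommodate.
Incumbent against (Accommodate, Moderate): payoffs 5, -7 → best response Accommodate.
Incumbent against (Accommodate, Passive): payoffs -2, 3 → best response Withdraw.
Entrant against (Accommodate, Moderate): payoffs -4, 5 → best response Accommodate.
Entrant against (Accommodate, Passive): payoffs 0, 9 → best response Accommodate.
Entrant against (Withdraw, Moderate): payoffs -3, -9 → best response Passive.
Entrant against (Withdraw, Passive): payoffs 9, 7 → best response Passive.
Second Entrant against (Accommodate, Passive): payoffs 2, 6 → best response Passive.
Second Entrant against (Accommodate, Accommodate): payoffs -7, 7 → best response Passive.
Second Entrant against (Withdraw, Passive): payoffs -4, 0 → best response Passive.
Second Entrant against (Withdraw, Accommodate): payoffs 4, -6 → best response Moderate.
No profile is a mutual best response for all players.

This game has no pure Nash equilibrium.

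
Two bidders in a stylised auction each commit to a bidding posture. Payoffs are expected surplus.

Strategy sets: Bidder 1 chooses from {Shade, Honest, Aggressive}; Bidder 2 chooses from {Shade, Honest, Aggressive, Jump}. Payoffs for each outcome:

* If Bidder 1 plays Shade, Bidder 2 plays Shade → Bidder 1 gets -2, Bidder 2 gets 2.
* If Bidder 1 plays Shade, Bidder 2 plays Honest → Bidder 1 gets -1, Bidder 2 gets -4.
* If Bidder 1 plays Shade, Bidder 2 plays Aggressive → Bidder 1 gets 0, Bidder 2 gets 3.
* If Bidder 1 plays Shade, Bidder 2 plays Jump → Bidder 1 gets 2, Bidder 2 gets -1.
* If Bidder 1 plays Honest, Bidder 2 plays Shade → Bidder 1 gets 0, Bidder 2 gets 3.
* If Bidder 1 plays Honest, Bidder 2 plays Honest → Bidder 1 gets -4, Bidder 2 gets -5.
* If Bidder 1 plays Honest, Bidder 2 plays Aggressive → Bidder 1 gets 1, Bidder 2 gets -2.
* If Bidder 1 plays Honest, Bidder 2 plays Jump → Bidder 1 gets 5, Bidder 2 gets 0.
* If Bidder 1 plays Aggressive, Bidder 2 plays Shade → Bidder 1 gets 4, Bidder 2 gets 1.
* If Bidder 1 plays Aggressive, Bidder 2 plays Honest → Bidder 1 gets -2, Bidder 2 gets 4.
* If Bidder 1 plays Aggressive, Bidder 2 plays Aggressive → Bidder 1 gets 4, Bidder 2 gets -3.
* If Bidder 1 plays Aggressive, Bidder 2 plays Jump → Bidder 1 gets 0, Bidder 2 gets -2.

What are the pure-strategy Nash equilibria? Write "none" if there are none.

For each strategy profile, look for a profitable unilateral deviation.
(Shade, Shade): Bidder 1 can switch to Honest (-2 → 0). Not NE.
(Shade, Honest): Bidder 2 can switch to Shade (-4 → 2). Not NE.
(Shade, Aggressive): Bidder 1 can switch to Honest (0 → 1). Not NE.
(Shade, Jump): Bidder 1 can switch to Honest (2 → 5). Not NE.
(Honest, Shade): Bidder 1 can switch to Aggressive (0 → 4). Not NE.
(Honest, Honest): Bidder 1 can switch to Shade (-4 → -1). Not NE.
(Honest, Aggressive): Bidder 1 can switch to Aggressive (1 → 4). Not NE.
(Honest, Jump): Bidder 2 can switch to Shade (0 → 3). Not NE.
(Aggressive, Shade): Bidder 2 can switch to Honest (1 → 4). Not NE.
(Aggressive, Honest): Bidder 1 can switch to Shade (-2 → -1). Not NE.
(Aggressive, Aggressive): Bidder 2 can switch to Shade (-3 → 1). Not NE.
(Aggressive, Jump): Bidder 1 can switch to Shade (0 → 2). Not NE.

This game has no pure Nash equilibrium.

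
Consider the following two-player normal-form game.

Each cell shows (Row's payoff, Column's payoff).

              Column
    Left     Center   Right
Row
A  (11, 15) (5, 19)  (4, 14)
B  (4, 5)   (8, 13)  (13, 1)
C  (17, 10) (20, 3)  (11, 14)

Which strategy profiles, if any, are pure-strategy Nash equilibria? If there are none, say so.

No pure-strategy Nash equilibrium.

For each player, find the best response to each opponent profile; mutual best responses are the pure NE.
Row against Left: payoffs 11, 4, 17 → best response C.
Row against Center: payoffs 5, 8, 20 → best response C.
Row against Right: payoffs 4, 13, 11 → best response B.
Column against A: payoffs 15, 19, 14 → best response Center.
Column against B: payoffs 5, 13, 1 → best response Center.
Column against C: payoffs 10, 3, 14 → best response Right.
No profile is a mutual best response for all players.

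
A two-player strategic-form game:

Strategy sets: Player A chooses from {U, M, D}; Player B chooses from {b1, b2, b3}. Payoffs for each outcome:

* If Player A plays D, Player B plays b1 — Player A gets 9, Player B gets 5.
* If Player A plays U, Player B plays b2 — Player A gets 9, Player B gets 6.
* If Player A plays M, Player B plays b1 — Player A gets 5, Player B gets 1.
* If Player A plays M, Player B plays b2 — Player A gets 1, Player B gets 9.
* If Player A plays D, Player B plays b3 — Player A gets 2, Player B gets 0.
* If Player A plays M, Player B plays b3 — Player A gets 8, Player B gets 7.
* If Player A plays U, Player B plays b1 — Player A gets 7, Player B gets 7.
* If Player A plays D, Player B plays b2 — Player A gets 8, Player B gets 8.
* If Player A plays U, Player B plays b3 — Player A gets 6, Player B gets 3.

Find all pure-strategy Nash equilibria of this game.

There is no pure-strategy Nash equilibrium.

Player A against b1: payoffs 7, 5, 9 → best response D.
Player A against b2: payoffs 9, 1, 8 → best response U.
Player A against b3: payoffs 6, 8, 2 → best response M.
Player B against U: payoffs 7, 6, 3 → best response b1.
Player B against M: payoffs 1, 9, 7 → best response b2.
Player B against D: payoffs 5, 8, 0 → best response b2.
No profile is a mutual best response for all players.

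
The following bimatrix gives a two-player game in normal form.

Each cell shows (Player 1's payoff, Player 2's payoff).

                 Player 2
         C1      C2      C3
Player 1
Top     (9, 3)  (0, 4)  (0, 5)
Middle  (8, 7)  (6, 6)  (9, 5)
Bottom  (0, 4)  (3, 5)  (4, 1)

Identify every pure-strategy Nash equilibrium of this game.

Mark each player's best response to every combination of opponents' strategies; a profile where every player is best-responding is a pure Nash equilibrium.
Player 1 against C1: payoffs 9, 8, 0 → best response Top.
Player 1 against C2: payoffs 0, 6, 3 → best response Middle.
Player 1 against C3: payoffs 0, 9, 4 → best response Middle.
Player 2 against Top: payoffs 3, 4, 5 → best response C3.
Player 2 against Middle: payoffs 7, 6, 5 → best response C1.
Player 2 against Bottom: payoffs 4, 5, 1 → best response C2.
No profile is a mutual best response for all players.

No pure-strategy Nash equilibrium.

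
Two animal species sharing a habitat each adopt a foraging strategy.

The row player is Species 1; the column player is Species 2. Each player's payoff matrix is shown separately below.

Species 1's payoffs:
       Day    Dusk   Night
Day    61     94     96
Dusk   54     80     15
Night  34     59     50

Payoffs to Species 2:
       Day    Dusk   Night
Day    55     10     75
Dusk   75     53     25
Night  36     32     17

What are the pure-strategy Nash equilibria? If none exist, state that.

(Day, Night)

Species 1 against Day: payoffs 61, 54, 34 → best response Day.
Species 1 against Dusk: payoffs 94, 80, 59 → best response Day.
Species 1 against Night: payoffs 96, 15, 50 → best response Day.
Species 2 against Day: payoffs 55, 10, 75 → best response Night.
Species 2 against Dusk: payoffs 75, 53, 25 → best response Day.
Species 2 against Night: payoffs 36, 32, 17 → best response Day.
Mutual best responses: (Day, Night).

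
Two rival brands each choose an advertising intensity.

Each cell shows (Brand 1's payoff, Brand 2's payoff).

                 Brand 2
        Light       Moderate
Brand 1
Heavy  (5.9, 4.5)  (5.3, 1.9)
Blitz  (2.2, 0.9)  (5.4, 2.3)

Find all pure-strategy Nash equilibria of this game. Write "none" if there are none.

Brand 1 against Light: payoffs 5.9, 2.2 → best response Heavy.
Brand 1 against Moderate: payoffs 5.3, 5.4 → best response Blitz.
Brand 2 against Heavy: payoffs 4.5, 1.9 → best response Light.
Brand 2 against Blitz: payoffs 0.9, 2.3 → best response Moderate.
Mutual best responses: (Heavy, Light); (Blitz, Moderate).

(Heavy, Light) and (Blitz, Moderate)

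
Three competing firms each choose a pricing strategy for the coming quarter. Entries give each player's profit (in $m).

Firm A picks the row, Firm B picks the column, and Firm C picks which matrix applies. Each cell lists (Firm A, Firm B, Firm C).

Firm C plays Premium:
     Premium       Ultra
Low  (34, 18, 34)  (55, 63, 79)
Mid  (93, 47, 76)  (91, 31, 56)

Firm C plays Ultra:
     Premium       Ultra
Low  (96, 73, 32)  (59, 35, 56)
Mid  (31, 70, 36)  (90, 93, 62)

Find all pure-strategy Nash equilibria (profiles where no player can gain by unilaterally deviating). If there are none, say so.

Pure-strategy Nash equilibria: (Mid, Premium, Premium), (Mid, Ultra, Ultra)

For each strategy profile, look for a profitable unilateral deviation.
(Low, Premium, Premium): Firm A can switch to Mid (34 → 93). Not NE.
(Low, Premium, Ultra): Firm C can switch to Premium (32 → 34). Not NE.
(Low, Ultra, Premium): Firm A can switch to Mid (55 → 91). Not NE.
(Low, Ultra, Ultra): Firm A can switch to Mid (59 → 90). Not NE.
(Mid, Premium, Premium): Firm A gets 93, best alternative 34; Firm B gets 47, best alternative 31; Firm C gets 76, best alternative 36. No profitable deviation — NE.
(Mid, Premium, Ultra): Firm A can switch to Low (31 → 96). Not NE.
(Mid, Ultra, Premium): Firm B can switch to Premium (31 → 47). Not NE.
(Mid, Ultra, Ultra): Firm A gets 90, best alternative 59; Firm B gets 93, best alternative 70; Firm C gets 62, best alternative 56. No profitable deviation — NE.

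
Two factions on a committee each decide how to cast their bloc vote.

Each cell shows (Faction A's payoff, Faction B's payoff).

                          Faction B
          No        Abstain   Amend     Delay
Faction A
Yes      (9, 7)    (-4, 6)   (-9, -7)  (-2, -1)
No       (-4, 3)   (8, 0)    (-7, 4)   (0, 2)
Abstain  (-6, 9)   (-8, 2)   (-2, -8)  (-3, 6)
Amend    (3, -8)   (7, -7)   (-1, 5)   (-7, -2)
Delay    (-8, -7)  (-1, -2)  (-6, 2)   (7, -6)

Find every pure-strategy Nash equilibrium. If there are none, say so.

The pure Nash equilibria are (Yes, No) and (Amend, Amend).

(Yes, No): Faction A gets 9, best alternative 3; Faction B gets 7, best alternative 6. No profitable deviation — NE.
(Yes, Abstain): Faction A can switch to No (-4 → 8). Not NE.
(Yes, Amend): Faction A can switch to No (-9 → -7). Not NE.
(Yes, Delay): Faction A can switch to No (-2 → 0). Not NE.
(No, No): Faction A can switch to Yes (-4 → 9). Not NE.
(No, Abstain): Faction B can switch to No (0 → 3). Not NE.
(No, Amend): Faction A can switch to Abstain (-7 → -2). Not NE.
(No, Delay): Faction A can switch to Delay (0 → 7). Not NE.
(Abstain, No): Faction A can switch to Yes (-6 → 9). Not NE.
(Amend, Amend): Faction A gets -1, best alternative -2; Faction B gets 5, best alternative -2. No profitable deviation — NE.
(The remaining 10 profiles each have a profitable deviation by the same check.)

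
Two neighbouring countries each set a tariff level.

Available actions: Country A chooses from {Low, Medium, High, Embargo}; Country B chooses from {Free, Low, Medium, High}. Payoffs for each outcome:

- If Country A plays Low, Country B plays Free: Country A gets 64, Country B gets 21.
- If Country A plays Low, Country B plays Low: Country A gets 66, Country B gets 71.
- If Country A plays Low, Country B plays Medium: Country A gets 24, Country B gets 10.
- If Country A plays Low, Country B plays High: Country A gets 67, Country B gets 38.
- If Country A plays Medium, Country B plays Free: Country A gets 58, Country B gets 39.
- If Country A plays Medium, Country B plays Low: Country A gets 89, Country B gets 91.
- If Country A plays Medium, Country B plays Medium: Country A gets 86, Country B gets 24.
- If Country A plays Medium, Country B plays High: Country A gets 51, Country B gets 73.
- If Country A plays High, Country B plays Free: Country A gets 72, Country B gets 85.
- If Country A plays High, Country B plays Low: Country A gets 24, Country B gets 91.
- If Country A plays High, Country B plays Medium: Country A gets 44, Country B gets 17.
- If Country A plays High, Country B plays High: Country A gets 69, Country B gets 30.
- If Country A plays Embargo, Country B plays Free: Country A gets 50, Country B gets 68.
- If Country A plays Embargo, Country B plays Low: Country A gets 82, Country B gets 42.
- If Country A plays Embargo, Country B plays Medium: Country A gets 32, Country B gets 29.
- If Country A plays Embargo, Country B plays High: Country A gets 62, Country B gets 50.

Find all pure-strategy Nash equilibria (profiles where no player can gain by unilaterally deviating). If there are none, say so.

The unique pure-strategy Nash equilibrium is (Medium, Low).

(Low, Free): Country A can switch to High (64 → 72). Not NE.
(Low, Low): Country A can switch to Medium (66 → 89). Not NE.
(Low, Medium): Country A can switch to Medium (24 → 86). Not NE.
(Low, High): Country A can switch to High (67 → 69). Not NE.
(Medium, Free): Country A can switch to Low (58 → 64). Not NE.
(Medium, Low): Country A gets 89, best alternative 82; Country B gets 91, best alternative 73. No profitable deviation — NE.
(Medium, Medium): Country B can switch to Free (24 → 39). Not NE.
(Medium, High): Country A can switch to Low (51 → 67). Not NE.
(High, Free): Country B can switch to Low (85 → 91). Not NE.
(High, Low): Country A can switch to Low (24 → 66). Not NE.
(High, Medium): Country A can switch to Medium (44 → 86). Not NE.
(High, High): Country B can switch to Free (30 → 85). Not NE.
(Embargo, Free): Country A can switch to Low (50 → 64). Not NE.
(The remaining 3 profiles each have a profitable deviation by the same check.)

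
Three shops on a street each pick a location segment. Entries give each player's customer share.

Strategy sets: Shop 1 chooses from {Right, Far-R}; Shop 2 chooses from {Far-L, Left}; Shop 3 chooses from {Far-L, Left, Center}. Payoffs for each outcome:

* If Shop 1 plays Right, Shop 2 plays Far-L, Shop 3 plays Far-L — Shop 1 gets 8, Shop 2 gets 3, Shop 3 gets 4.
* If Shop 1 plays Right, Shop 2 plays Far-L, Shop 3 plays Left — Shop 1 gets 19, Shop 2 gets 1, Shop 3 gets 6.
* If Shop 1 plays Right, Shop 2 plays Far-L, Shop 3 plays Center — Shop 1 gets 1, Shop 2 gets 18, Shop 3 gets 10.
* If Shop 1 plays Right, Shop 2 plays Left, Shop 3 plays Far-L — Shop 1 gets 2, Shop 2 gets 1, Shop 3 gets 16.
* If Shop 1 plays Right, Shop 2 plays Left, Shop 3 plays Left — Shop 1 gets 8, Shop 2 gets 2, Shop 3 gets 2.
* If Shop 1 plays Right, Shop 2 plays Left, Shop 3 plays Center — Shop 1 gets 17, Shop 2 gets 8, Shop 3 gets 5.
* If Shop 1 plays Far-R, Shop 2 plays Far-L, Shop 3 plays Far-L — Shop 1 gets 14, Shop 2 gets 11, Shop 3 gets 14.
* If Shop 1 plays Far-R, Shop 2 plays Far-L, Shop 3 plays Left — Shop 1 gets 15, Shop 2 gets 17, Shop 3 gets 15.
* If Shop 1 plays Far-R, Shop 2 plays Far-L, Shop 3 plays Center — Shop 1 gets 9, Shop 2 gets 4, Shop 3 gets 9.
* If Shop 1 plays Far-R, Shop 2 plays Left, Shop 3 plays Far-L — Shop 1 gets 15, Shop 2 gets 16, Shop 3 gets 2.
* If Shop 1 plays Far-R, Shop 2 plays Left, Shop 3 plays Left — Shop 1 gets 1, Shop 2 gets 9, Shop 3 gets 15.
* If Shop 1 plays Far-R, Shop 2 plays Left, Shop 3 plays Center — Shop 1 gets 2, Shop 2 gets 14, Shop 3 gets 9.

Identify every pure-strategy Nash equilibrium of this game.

Shop 1 against (Far-L, Far-L): payoffs 8, 14 → best response Far-R.
Shop 1 against (Far-L, Left): payoffs 19, 15 → best response Right.
Shop 1 against (Far-L, Center): payoffs 1, 9 → best response Far-R.
Shop 1 against (Left, Far-L): payoffs 2, 15 → best response Far-R.
Shop 1 against (Left, Left): payoffs 8, 1 → best response Right.
Shop 1 against (Left, Center): payoffs 17, 2 → best response Right.
Shop 2 against (Right, Far-L): payoffs 3, 1 → best response Far-L.
Shop 2 against (Right, Left): payoffs 1, 2 → best response Left.
Shop 2 against (Right, Center): payoffs 18, 8 → best response Far-L.
Shop 2 against (Far-R, Far-L): payoffs 11, 16 → best response Left.
Shop 2 against (Far-R, Left): payoffs 17, 9 → best response Far-L.
Shop 2 against (Far-R, Center): payoffs 4, 14 → best response Left.
Shop 3 against (Right, Far-L): payoffs 4, 6, 10 → best response Center.
Shop 3 against (Right, Left): payoffs 16, 2, 5 → best response Far-L.
Shop 3 against (Far-R, Far-L): payoffs 14, 15, 9 → best response Left.
Shop 3 against (Far-R, Left): payoffs 2, 15, 9 → best response Left.
No profile is a mutual best response for all players.

none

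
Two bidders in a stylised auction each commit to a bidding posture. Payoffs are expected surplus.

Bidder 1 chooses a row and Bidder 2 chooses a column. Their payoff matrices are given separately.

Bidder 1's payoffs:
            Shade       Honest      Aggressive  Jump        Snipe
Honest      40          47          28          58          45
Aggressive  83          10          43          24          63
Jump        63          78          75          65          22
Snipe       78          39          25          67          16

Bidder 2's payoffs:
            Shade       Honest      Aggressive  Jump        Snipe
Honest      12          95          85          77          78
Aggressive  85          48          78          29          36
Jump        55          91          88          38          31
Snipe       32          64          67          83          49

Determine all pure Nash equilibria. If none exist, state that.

Bidder 1 against Shade: payoffs 40, 83, 63, 78 → best response Aggressive.
Bidder 1 against Honest: payoffs 47, 10, 78, 39 → best response Jump.
Bidder 1 against Aggressive: payoffs 28, 43, 75, 25 → best response Jump.
Bidder 1 against Jump: payoffs 58, 24, 65, 67 → best response Snipe.
Bidder 1 against Snipe: payoffs 45, 63, 22, 16 → best response Aggressive.
Bidder 2 against Honest: payoffs 12, 95, 85, 77, 78 → best response Honest.
Bidder 2 against Aggressive: payoffs 85, 48, 78, 29, 36 → best response Shade.
Bidder 2 against Jump: payoffs 55, 91, 88, 38, 31 → best response Honest.
Bidder 2 against Snipe: payoffs 32, 64, 67, 83, 49 → best response Jump.
Mutual best responses: (Aggressive, Shade); (Jump, Honest); (Snipe, Jump).

The pure Nash equilibria are (Aggressive, Shade); (Jump, Honest); (Snipe, Jump).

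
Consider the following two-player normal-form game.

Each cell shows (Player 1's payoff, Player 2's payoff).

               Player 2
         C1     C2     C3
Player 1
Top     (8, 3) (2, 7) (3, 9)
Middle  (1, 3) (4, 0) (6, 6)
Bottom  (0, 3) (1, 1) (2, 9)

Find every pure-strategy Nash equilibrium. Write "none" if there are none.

Pure NE: (Middle, C3)

(Top, C1): Player 2 can switch to C2 (3 → 7). Not NE.
(Top, C2): Player 1 can switch to Middle (2 → 4). Not NE.
(Top, C3): Player 1 can switch to Middle (3 → 6). Not NE.
(Middle, C1): Player 1 can switch to Top (1 → 8). Not NE.
(Middle, C2): Player 2 can switch to C1 (0 → 3). Not NE.
(Middle, C3): Player 1 gets 6, best alternative 3; Player 2 gets 6, best alternative 3. No profitable deviation — NE.
(Bottom, C1): Player 1 can switch to Top (0 → 8). Not NE.
(The remaining 2 profiles each have a profitable deviation by the same check.)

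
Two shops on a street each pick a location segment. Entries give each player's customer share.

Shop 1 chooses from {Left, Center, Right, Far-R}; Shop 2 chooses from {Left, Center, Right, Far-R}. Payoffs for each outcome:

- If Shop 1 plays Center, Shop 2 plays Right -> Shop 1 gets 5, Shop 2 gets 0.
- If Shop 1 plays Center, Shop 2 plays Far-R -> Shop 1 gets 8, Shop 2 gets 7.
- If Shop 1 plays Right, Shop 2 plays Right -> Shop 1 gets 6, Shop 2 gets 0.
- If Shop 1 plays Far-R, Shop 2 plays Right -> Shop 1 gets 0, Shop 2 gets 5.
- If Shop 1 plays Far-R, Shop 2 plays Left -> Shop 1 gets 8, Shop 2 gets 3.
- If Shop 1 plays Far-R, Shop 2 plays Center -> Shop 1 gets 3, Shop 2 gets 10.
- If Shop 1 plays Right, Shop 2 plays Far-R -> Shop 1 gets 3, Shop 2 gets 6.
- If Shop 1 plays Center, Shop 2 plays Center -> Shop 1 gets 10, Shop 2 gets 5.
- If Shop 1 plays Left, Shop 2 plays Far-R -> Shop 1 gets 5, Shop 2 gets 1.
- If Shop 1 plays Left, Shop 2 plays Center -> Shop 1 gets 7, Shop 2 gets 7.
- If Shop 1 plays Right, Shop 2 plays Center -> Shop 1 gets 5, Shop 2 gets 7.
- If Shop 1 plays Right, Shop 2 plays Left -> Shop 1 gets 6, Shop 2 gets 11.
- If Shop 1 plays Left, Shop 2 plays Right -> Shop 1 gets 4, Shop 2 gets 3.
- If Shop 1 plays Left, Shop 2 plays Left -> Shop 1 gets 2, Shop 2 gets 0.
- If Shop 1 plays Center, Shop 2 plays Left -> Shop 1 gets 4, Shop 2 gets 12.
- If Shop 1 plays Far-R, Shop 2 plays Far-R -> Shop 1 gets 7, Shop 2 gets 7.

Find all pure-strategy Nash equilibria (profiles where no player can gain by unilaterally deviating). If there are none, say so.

none

(Left, Left): Shop 1 can switch to Center (2 → 4). Not NE.
(Left, Center): Shop 1 can switch to Center (7 → 10). Not NE.
(Left, Right): Shop 1 can switch to Center (4 → 5). Not NE.
(Left, Far-R): Shop 1 can switch to Center (5 → 8). Not NE.
(Center, Left): Shop 1 can switch to Right (4 → 6). Not NE.
(Center, Center): Shop 2 can switch to Left (5 → 12). Not NE.
(Center, Right): Shop 1 can switch to Right (5 → 6). Not NE.
(Center, Far-R): Shop 2 can switch to Left (7 → 12). Not NE.
(Right, Left): Shop 1 can switch to Far-R (6 → 8). Not NE.
(Right, Center): Shop 1 can switch to Left (5 → 7). Not NE.
(Right, Right): Shop 2 can switch to Left (0 → 11). Not NE.
(Right, Far-R): Shop 1 can switch to Left (3 → 5). Not NE.
(The remaining 4 profiles each have a profitable deviation by the same check.)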